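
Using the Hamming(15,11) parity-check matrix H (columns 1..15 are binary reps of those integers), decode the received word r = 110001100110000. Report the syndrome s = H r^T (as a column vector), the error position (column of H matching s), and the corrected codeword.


s = (0, 0, 1, 1)^T, error position = 3, corrected codeword c = 111001100110000

Compute s = H r^T mod 2 one row at a time:
  s_1 = 0 + 0 + 1 + 1 + 0 + 0 + 0 + 0 = 2 ≡ 0 (mod 2).
  s_2 = 0 + 0 + 1 + 1 + 0 + 0 + 0 + 0 = 2 ≡ 0 (mod 2).
  s_3 = 1 + 0 + 1 + 1 + 1 + 1 + 0 + 0 = 5 ≡ 1 (mod 2).
  s_4 = 1 + 0 + 0 + 1 + 0 + 1 + 0 + 0 = 3 ≡ 1 (mod 2).
s = (0, 0, 1, 1)^T — this equals column 3 of H (binary 0011), so error is at position 3.
Correct: flip bit 3 of r = 110001100110000 to get c = 111001100110000.


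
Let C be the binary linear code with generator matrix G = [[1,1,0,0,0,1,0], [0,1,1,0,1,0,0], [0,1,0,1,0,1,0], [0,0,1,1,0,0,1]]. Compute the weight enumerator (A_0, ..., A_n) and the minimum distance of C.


Weight distribution: A_0 = 1, A_2 = 1, A_3 = 6, A_4 = 5, A_5 = 2, A_6 = 1. Minimum distance d = 2.

Enumerate all 2^4 = 16 messages m ∈ F_2^4.
For each, compute codeword c = mG in F_2^7, then tally its weight.
  m = 0000 → c = 0000000, weight = 0.
  m = 1000 → c = 1100010, weight = 3.
  m = 0100 → c = 0110100, weight = 3.
  m = 1100 → c = 1010110, weight = 4.
  m = 0010 → c = 0101010, weight = 3.
  m = 1010 → c = 1001000, weight = 2.
  m = 0110 → c = 0011110, weight = 4.
  m = 1110 → c = 1111100, weight = 5.
  m = 0001 → c = 0011001, weight = 3.
  m = 1001 → c = 1111011, weight = 6.
  m = 0101 → c = 0101101, weight = 4.
  m = 1101 → c = 1001111, weight = 5.
  m = 0011 → c = 0110011, weight = 4.
  m = 1011 → c = 1010001, weight = 3.
  m = 0111 → c = 0000111, weight = 3.
  m = 1111 → c = 1100101, weight = 4.
Tally weights:
  weight 0: 1 codewords.
  weight 2: 1 codewords.
  weight 3: 6 codewords.
  weight 4: 5 codewords.
  weight 5: 2 codewords.
  weight 6: 1 codewords.
Minimum distance d = smallest w > 0 with A_w > 0 = 2.
Sanity: Σ A_w = 16 = 2^4 = 16 ✓.


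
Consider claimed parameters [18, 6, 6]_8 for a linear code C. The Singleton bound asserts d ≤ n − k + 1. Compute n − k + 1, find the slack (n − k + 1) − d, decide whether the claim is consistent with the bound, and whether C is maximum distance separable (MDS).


Singleton RHS = n − k + 1 = 13, slack = 7, bound satisfied, not MDS.

Singleton bound: d ≤ n − k + 1.
Here n = 18, k = 6, so n − k + 1 = 13.
Given d = 6, check d ≤ 13: YES.
Slack = (n − k + 1) − d = 7.
The code is NOT MDS (slack = 7 > 0).
Description: the claimed parameters are [18, 6, 6]_8; such a code would be non-MDS.


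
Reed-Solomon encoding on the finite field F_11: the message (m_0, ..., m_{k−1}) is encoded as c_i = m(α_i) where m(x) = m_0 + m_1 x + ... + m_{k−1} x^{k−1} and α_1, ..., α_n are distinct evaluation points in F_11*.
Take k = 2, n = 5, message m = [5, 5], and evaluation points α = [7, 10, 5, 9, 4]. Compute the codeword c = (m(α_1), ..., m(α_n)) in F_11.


c = [7, 0, 8, 6, 3]

Message polynomial: m(x) = 5 + 5·x (mod 11).
For each evaluation point α_i, compute m(α_i) mod 11:
  α_1 = 7: Horner steps 5 → 7, so m(7) = 7.
  α_2 = 10: Horner steps 5 → 0, so m(10) = 0.
  α_3 = 5: Horner steps 5 → 8, so m(5) = 8.
  α_4 = 9: Horner steps 5 → 6, so m(9) = 6.
  α_5 = 4: Horner steps 5 → 3, so m(4) = 3.
Codeword c = [7, 0, 8, 6, 3] ∈ F_11^5.


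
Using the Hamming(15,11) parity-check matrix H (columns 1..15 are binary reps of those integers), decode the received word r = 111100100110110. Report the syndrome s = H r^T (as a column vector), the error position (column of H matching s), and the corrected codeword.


s = (0, 0, 0, 1)^T, error position = 1, corrected codeword c = 011100100110110

Compute s = H r^T mod 2 one row at a time:
  s_1 = 0 + 0 + 1 + 1 + 0 + 1 + 1 + 0 = 4 ≡ 0 (mod 2).
  s_2 = 1 + 0 + 0 + 1 + 0 + 1 + 1 + 0 = 4 ≡ 0 (mod 2).
  s_3 = 1 + 1 + 0 + 1 + 1 + 1 + 1 + 0 = 6 ≡ 0 (mod 2).
  s_4 = 1 + 1 + 0 + 1 + 0 + 1 + 1 + 0 = 5 ≡ 1 (mod 2).
s = (0, 0, 0, 1)^T — this equals column 1 of H (binary 0001), so error is at position 1.
Correct: flip bit 1 of r = 111100100110110 to get c = 011100100110110.


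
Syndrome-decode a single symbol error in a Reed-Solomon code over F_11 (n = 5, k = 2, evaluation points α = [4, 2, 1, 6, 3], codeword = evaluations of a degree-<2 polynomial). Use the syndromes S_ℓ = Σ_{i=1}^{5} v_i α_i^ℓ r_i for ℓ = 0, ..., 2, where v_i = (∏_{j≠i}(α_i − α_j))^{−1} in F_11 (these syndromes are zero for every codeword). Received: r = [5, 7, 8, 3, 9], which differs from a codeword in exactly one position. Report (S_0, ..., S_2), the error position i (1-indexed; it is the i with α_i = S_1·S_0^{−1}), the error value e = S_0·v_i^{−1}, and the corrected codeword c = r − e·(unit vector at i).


S = (6, 7, 10), error at position 5, error magnitude e = 3, c = [5, 7, 8, 3, 6].

Step 1: column multipliers v_i = (∏_{j≠i}(α_i − α_j))^{−1} mod 11.
  i = 1 (α = 4): (4−2)(4−1)(4−6)(4−3) = 2·3·(−2)·1 = −12 ≡ 10, so v_1 = 10^{−1} = 10 (mod 11).
  i = 2 (α = 2): (2−4)(2−1)(2−6)(2−3) = (−2)·1·(−4)·(−1) = −8 ≡ 3, so v_2 = 3^{−1} = 4 (mod 11).
  i = 3 (α = 1): (1−4)(1−2)(1−6)(1−3) = (−3)·(−1)·(−5)·(−2) = 30 ≡ 8, so v_3 = 8^{−1} = 7 (mod 11).
  i = 4 (α = 6): (6−4)(6−2)(6−1)(6−3) = 2·4·5·3 = 120 ≡ 10, so v_4 = 10^{−1} = 10 (mod 11).
  i = 5 (α = 3): (3−4)(3−2)(3−1)(3−6) = (−1)·1·2·(−3) = 6 ≡ 6, so v_5 = 6^{−1} = 2 (mod 11).
  v = [10, 4, 7, 10, 2].
Step 2: syndromes of r = [5, 7, 8, 3, 9] (all sums mod 11).
  S_0 = Σ v_i r_i = 10·5 + 4·7 + 7·8 + 10·3 + 2·9 = 182 ≡ 6.
  S_1 = Σ v_i α_i r_i = 10·4·5 + 4·2·7 + 7·1·8 + 10·6·3 + 2·3·9 = 546 ≡ 7.
  α_i^2 mod 11 = [5, 4, 1, 3, 9].
  S_2 = Σ v_i α_i^2 r_i = 10·5·5 + 4·4·7 + 7·1·8 + 10·3·3 + 2·9·9 = 670 ≡ 10.
  S = (6, 7, 10) ≠ 0, so r is not a codeword (an error is present).
Step 3: locate the error. For a single error e at position i, S_ℓ = v_i·e·α_i^ℓ, so α_err = S_1/S_0.
  S_0^{−1} = 6^{−1} = 2 (mod 11), so α_err = 7·2 = 14 ≡ 3 = α_5. Error position i = 5.
  Consistency check: S_2/S_1 = 10·8 = 80 ≡ 3 = α_err ✓ (single-error assumption holds).
Step 4: error magnitude e = S_0/v_5 = S_0·∏_{j≠5}(α_5 − α_j) = 6·6 = 36 ≡ 3 (mod 11).
Step 5: correct position 5: c_5 = r_5 − e = 9 − 3 ≡ 6 (mod 11). Hence c = [5, 7, 8, 3, 6].
  Check: interpolating c through the α_i gives m(x) = 9 + 10·x (degree < 2) with m(α_i) = c_i for every i, so c is indeed a codeword.


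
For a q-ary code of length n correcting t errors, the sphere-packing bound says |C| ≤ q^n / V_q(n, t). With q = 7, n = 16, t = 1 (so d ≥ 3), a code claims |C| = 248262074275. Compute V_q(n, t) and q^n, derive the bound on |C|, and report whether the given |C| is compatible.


V_q(n, t) = 97, q^n = 33232930569601, Hamming bound = 342607531645, |C| = 248262074275 ≤ bound (satisfied).

Step 1: Compute V_q(n, t) = Σ_{j=0}^1 C(n, j) (q−1)^j.
  j = 0: C(16,0)·(6)^0 = 1·1 = 1.
  j = 1: C(16,1)·(6)^1 = 16·6 = 96.
  V_q(n, t) = 1 + 96 = 97.
Step 2: q^n = 7^16 = 33232930569601.
Step 3: Hamming bound ⌊q^n / V_q(n,t)⌋ = ⌊33232930569601/97⌋ = 342607531645.
Step 4: Compare |C| = 248262074275 to 342607531645: satisfied.
The claimed |C| lies below the Hamming bound.


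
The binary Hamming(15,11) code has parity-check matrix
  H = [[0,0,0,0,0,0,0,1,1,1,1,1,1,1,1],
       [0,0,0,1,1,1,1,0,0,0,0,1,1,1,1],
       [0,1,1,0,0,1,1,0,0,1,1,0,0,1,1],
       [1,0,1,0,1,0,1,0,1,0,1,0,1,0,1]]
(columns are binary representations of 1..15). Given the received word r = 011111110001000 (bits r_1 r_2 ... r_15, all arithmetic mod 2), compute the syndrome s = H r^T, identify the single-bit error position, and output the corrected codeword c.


s = (0, 1, 0, 1)^T, error position = 5, corrected codeword c = 011101110001000

Compute s = H r^T mod 2 one row at a time:
  s_1 = 1 + 0 + 0 + 0 + 1 + 0 + 0 + 0 = 2 ≡ 0 (mod 2).
  s_2 = 1 + 1 + 1 + 1 + 1 + 0 + 0 + 0 = 5 ≡ 1 (mod 2).
  s_3 = 1 + 1 + 1 + 1 + 0 + 0 + 0 + 0 = 4 ≡ 0 (mod 2).
  s_4 = 0 + 1 + 1 + 1 + 0 + 0 + 0 + 0 = 3 ≡ 1 (mod 2).
s = (0, 1, 0, 1)^T — this equals column 5 of H (binary 0101), so error is at position 5.
Correct: flip bit 5 of r = 011111110001000 to get c = 011101110001000.


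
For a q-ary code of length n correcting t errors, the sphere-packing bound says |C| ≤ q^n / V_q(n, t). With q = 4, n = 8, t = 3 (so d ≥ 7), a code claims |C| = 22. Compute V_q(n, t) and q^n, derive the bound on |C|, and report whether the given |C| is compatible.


V_q(n, t) = 1789, q^n = 65536, Hamming bound = 36, |C| = 22 ≤ bound (satisfied).

Step 1: Compute V_q(n, t) = Σ_{j=0}^3 C(n, j) (q−1)^j.
  j = 0: C(8,0)·(3)^0 = 1·1 = 1.
  j = 1: C(8,1)·(3)^1 = 8·3 = 24.
  j = 2: C(8,2)·(3)^2 = 28·9 = 252.
  j = 3: C(8,3)·(3)^3 = 56·27 = 1512.
  V_q(n, t) = 1 + 24 + 252 + 1512 = 1789.
Step 2: q^n = 4^8 = 65536.
Step 3: Hamming bound ⌊q^n / V_q(n,t)⌋ = ⌊65536/1789⌋ = 36.
Step 4: Compare |C| = 22 to 36: satisfied.
The claimed |C| lies below the Hamming bound.


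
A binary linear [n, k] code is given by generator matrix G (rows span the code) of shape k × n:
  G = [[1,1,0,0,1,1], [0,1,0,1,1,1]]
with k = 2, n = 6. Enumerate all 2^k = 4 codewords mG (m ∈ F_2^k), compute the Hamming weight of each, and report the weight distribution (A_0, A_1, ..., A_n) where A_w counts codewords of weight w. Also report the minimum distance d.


Weight distribution: A_0 = 1, A_2 = 1, A_4 = 2. Minimum distance d = 2.

Enumerate all 2^2 = 4 messages m ∈ F_2^2.
For each, compute codeword c = mG in F_2^6, then tally its weight.
  m = 00 → c = 000000, weight = 0.
  m = 10 → c = 110011, weight = 4.
  m = 01 → c = 010111, weight = 4.
  m = 11 → c = 100100, weight = 2.
Tally weights:
  weight 0: 1 codewords.
  weight 2: 1 codewords.
  weight 4: 2 codewords.
Minimum distance d = smallest w > 0 with A_w > 0 = 2.
Sanity: Σ A_w = 4 = 2^2 = 4 ✓.


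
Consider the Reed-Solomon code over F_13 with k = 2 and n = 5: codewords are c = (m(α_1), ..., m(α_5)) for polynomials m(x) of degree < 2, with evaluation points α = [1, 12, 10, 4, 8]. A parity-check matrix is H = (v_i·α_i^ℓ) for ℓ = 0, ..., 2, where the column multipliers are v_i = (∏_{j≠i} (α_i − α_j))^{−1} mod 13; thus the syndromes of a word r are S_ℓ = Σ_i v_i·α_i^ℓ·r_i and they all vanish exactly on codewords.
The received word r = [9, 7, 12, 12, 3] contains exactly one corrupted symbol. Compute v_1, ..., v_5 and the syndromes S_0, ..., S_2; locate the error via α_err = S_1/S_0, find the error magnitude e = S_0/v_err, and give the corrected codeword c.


S = (4, 1, 10), error at position 3, error magnitude e = 7, c = [9, 7, 5, 12, 3].

Step 1: column multipliers v_i = (∏_{j≠i}(α_i − α_j))^{−1} mod 13.
  i = 1 (α = 1): (1−12)(1−10)(1−4)(1−8) = (−11)·(−9)·(−3)·(−7) = 2079 ≡ 12, so v_1 = 12^{−1} = 12 (mod 13).
  i = 2 (α = 12): (12−1)(12−10)(12−4)(12−8) = 11·2·8·4 = 704 ≡ 2, so v_2 = 2^{−1} = 7 (mod 13).
  i = 3 (α = 10): (10−1)(10−12)(10−4)(10−8) = 9·(−2)·6·2 = −216 ≡ 5, so v_3 = 5^{−1} = 8 (mod 13).
  i = 4 (α = 4): (4−1)(4−12)(4−10)(4−8) = 3·(−8)·(−6)·(−4) = −576 ≡ 9, so v_4 = 9^{−1} = 3 (mod 13).
  i = 5 (α = 8): (8−1)(8−12)(8−10)(8−4) = 7·(−4)·(−2)·4 = 224 ≡ 3, so v_5 = 3^{−1} = 9 (mod 13).
  v = [12, 7, 8, 3, 9].
Step 2: syndromes of r = [9, 7, 12, 12, 3] (all sums mod 13).
  S_0 = Σ v_i r_i = 12·9 + 7·7 + 8·12 + 3·12 + 9·3 = 316 ≡ 4.
  S_1 = Σ v_i α_i r_i = 12·1·9 + 7·12·7 + 8·10·12 + 3·4·12 + 9·8·3 = 2016 ≡ 1.
  α_i^2 mod 13 = [1, 1, 9, 3, 12].
  S_2 = Σ v_i α_i^2 r_i = 12·1·9 + 7·1·7 + 8·9·12 + 3·3·12 + 9·12·3 = 1453 ≡ 10.
  S = (4, 1, 10) ≠ 0, so r is not a codeword (an error is present).
Step 3: locate the error. For a single error e at position i, S_ℓ = v_i·e·α_i^ℓ, so α_err = S_1/S_0.
  S_0^{−1} = 4^{−1} = 10 (mod 13), so α_err = 1·10 = 10 ≡ 10 = α_3. Error position i = 3.
  Consistency check: S_2/S_1 = 10·1 = 10 ≡ 10 = α_err ✓ (single-error assumption holds).
Step 4: error magnitude e = S_0/v_3 = S_0·∏_{j≠3}(α_3 − α_j) = 4·5 = 20 ≡ 7 (mod 13).
Step 5: correct position 3: c_3 = r_3 − e = 12 − 7 ≡ 5 (mod 13). Hence c = [9, 7, 5, 12, 3].
  Check: interpolating c through the α_i gives m(x) = 8 + 1·x (degree < 2) with m(α_i) = c_i for every i, so c is indeed a codeword.


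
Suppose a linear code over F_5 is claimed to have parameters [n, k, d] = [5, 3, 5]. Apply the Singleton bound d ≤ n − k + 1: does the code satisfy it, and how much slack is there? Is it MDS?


Singleton RHS = n − k + 1 = 3, slack = -2, bound violated (no such code; not MDS).

Singleton bound: d ≤ n − k + 1.
Here n = 5, k = 3, so n − k + 1 = 3.
Given d = 5, check d ≤ 3: NO.
Slack = (n − k + 1) − d = -2.
The slack is negative: d = 5 exceeds n − k + 1 = 3 by 2, so the Singleton bound is violated and no linear [5, 3, 5]_5 code can exist. In particular it is not MDS (MDS requires d = n − k + 1 exactly).
Description: the claimed parameters are [5, 3, 5]_5; such a code would be impossible (violates the Singleton bound).


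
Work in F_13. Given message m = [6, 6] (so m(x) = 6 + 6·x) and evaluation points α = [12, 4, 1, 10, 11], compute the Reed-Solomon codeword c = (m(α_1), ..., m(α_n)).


c = [0, 4, 12, 1, 7]

Message polynomial: m(x) = 6 + 6·x (mod 13).
For each evaluation point α_i, compute m(α_i) mod 13:
  α_1 = 12: Horner steps 6 → 0, so m(12) = 0.
  α_2 = 4: Horner steps 6 → 4, so m(4) = 4.
  α_3 = 1: Horner steps 6 → 12, so m(1) = 12.
  α_4 = 10: Horner steps 6 → 1, so m(10) = 1.
  α_5 = 11: Horner steps 6 → 7, so m(11) = 7.
Codeword c = [0, 4, 12, 1, 7] ∈ F_13^5.


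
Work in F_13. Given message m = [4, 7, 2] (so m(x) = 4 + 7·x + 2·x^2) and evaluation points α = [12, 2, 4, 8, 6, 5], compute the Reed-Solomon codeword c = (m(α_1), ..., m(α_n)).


c = [12, 0, 12, 6, 1, 11]

Message polynomial: m(x) = 4 + 7·x + 2·x^2 (mod 13).
For each evaluation point α_i, compute m(α_i) mod 13:
  α_1 = 12: Horner steps 2 → 5 → 12, so m(12) = 12.
  α_2 = 2: Horner steps 2 → 11 → 0, so m(2) = 0.
  α_3 = 4: Horner steps 2 → 2 → 12, so m(4) = 12.
  α_4 = 8: Horner steps 2 → 10 → 6, so m(8) = 6.
  α_5 = 6: Horner steps 2 → 6 → 1, so m(6) = 1.
  α_6 = 5: Horner steps 2 → 4 → 11, so m(5) = 11.
Codeword c = [12, 0, 12, 6, 1, 11] ∈ F_13^6.


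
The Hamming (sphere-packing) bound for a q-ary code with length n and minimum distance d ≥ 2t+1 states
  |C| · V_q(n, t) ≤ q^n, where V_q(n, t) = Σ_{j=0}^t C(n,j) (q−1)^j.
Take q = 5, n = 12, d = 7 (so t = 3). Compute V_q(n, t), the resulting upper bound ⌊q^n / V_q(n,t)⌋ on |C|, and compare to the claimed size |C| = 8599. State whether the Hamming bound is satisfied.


V_q(n, t) = 15185, q^n = 244140625, Hamming bound = 16077, |C| = 8599 ≤ bound (satisfied).

Step 1: Compute V_q(n, t) = Σ_{j=0}^3 C(n, j) (q−1)^j.
  j = 0: C(12,0)·(4)^0 = 1·1 = 1.
  j = 1: C(12,1)·(4)^1 = 12·4 = 48.
  j = 2: C(12,2)·(4)^2 = 66·16 = 1056.
  j = 3: C(12,3)·(4)^3 = 220·64 = 14080.
  V_q(n, t) = 1 + 48 + 1056 + 14080 = 15185.
Step 2: q^n = 5^12 = 244140625.
Step 3: Hamming bound ⌊q^n / V_q(n,t)⌋ = ⌊244140625/15185⌋ = 16077.
Step 4: Compare |C| = 8599 to 16077: satisfied.
The claimed |C| lies below the Hamming bound.


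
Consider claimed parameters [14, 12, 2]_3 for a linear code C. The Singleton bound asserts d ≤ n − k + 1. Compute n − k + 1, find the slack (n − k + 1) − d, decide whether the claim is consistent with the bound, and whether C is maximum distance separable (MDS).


Singleton RHS = n − k + 1 = 3, slack = 1, bound satisfied, not MDS.

Singleton bound: d ≤ n − k + 1.
Here n = 14, k = 12, so n − k + 1 = 3.
Given d = 2, check d ≤ 3: YES.
Slack = (n − k + 1) − d = 1.
The code is NOT MDS (slack = 1 > 0).
Description: the claimed parameters are [14, 12, 2]_3; such a code would be non-MDS.


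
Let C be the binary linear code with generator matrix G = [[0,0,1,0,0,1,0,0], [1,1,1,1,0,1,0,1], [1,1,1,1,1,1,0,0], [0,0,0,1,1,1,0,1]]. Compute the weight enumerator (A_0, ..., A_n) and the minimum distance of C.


Weight distribution: A_0 = 1, A_2 = 4, A_4 = 9, A_6 = 2. Minimum distance d = 2.

Enumerate all 2^4 = 16 messages m ∈ F_2^4.
For each, compute codeword c = mG in F_2^8, then tally its weight.
  m = 0000 → c = 00000000, weight = 0.
  m = 1000 → c = 00100100, weight = 2.
  m = 0100 → c = 11110101, weight = 6.
  m = 1100 → c = 11010001, weight = 4.
  m = 0010 → c = 11111100, weight = 6.
  m = 1010 → c = 11011000, weight = 4.
  m = 0110 → c = 00001001, weight = 2.
  m = 1110 → c = 00101101, weight = 4.
  m = 0001 → c = 00011101, weight = 4.
  m = 1001 → c = 00111001, weight = 4.
  m = 0101 → c = 11101000, weight = 4.
  m = 1101 → c = 11001100, weight = 4.
  m = 0011 → c = 11100001, weight = 4.
  m = 1011 → c = 11000101, weight = 4.
  m = 0111 → c = 00010100, weight = 2.
  m = 1111 → c = 00110000, weight = 2.
Tally weights:
  weight 0: 1 codewords.
  weight 2: 4 codewords.
  weight 4: 9 codewords.
  weight 6: 2 codewords.
Minimum distance d = smallest w > 0 with A_w > 0 = 2.
Sanity: Σ A_w = 16 = 2^4 = 16 ✓.


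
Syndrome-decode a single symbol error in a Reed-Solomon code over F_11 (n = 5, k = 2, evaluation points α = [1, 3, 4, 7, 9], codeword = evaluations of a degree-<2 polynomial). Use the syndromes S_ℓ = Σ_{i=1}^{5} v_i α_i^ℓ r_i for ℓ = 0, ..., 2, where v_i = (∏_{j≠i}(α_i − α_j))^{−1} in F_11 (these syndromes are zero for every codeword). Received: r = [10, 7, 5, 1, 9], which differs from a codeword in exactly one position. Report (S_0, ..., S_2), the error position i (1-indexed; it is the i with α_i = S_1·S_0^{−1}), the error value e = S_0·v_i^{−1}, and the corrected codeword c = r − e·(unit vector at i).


S = (5, 9, 3), error at position 3, error magnitude e = 5, c = [10, 7, 0, 1, 9].

Step 1: column multipliers v_i = (∏_{j≠i}(α_i − α_j))^{−1} mod 11.
  i = 1 (α = 1): (1−3)(1−4)(1−7)(1−9) = (−2)·(−3)·(−6)·(−8) = 288 ≡ 2, so v_1 = 2^{−1} = 6 (mod 11).
  i = 2 (α = 3): (3−1)(3−4)(3−7)(3−9) = 2·(−1)·(−4)·(−6) = −48 ≡ 7, so v_2 = 7^{−1} = 8 (mod 11).
  i = 3 (α = 4): (4−1)(4−3)(4−7)(4−9) = 3·1·(−3)·(−5) = 45 ≡ 1, so v_3 = 1^{−1} = 1 (mod 11).
  i = 4 (α = 7): (7−1)(7−3)(7−4)(7−9) = 6·4·3·(−2) = −144 ≡ 10, so v_4 = 10^{−1} = 10 (mod 11).
  i = 5 (α = 9): (9−1)(9−3)(9−4)(9−7) = 8·6·5·2 = 480 ≡ 7, so v_5 = 7^{−1} = 8 (mod 11).
  v = [6, 8, 1, 10, 8].
Step 2: syndromes of r = [10, 7, 5, 1, 9] (all sums mod 11).
  S_0 = Σ v_i r_i = 6·10 + 8·7 + 1·5 + 10·1 + 8·9 = 203 ≡ 5.
  S_1 = Σ v_i α_i r_i = 6·1·10 + 8·3·7 + 1·4·5 + 10·7·1 + 8·9·9 = 966 ≡ 9.
  α_i^2 mod 11 = [1, 9, 5, 5, 4].
  S_2 = Σ v_i α_i^2 r_i = 6·1·10 + 8·9·7 + 1·5·5 + 10·5·1 + 8·4·9 = 927 ≡ 3.
  S = (5, 9, 3) ≠ 0, so r is not a codeword (an error is present).
Step 3: locate the error. For a single error e at position i, S_ℓ = v_i·e·α_i^ℓ, so α_err = S_1/S_0.
  S_0^{−1} = 5^{−1} = 9 (mod 11), so α_err = 9·9 = 81 ≡ 4 = α_3. Error position i = 3.
  Consistency check: S_2/S_1 = 3·5 = 15 ≡ 4 = α_err ✓ (single-error assumption holds).
Step 4: error magnitude e = S_0/v_3 = S_0·∏_{j≠3}(α_3 − α_j) = 5·1 = 5 ≡ 5 (mod 11).
Step 5: correct position 3: c_3 = r_3 − e = 5 − 5 ≡ 0 (mod 11). Hence c = [10, 7, 0, 1, 9].
  Check: interpolating c through the α_i gives m(x) = 6 + 4·x (degree < 2) with m(α_i) = c_i for every i, so c is indeed a codeword.


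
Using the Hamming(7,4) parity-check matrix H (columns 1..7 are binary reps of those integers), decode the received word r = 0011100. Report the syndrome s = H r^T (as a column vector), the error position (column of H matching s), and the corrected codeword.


s = (0, 1, 0)^T, error position = 2, corrected codeword c = 0111100

Compute s = H r^T mod 2 one row at a time:
  s_1 = 1 + 1 + 0 + 0 = 2 ≡ 0 (mod 2).
  s_2 = 0 + 1 + 0 + 0 = 1 ≡ 1 (mod 2).
  s_3 = 0 + 1 + 1 + 0 = 2 ≡ 0 (mod 2).
s = (0, 1, 0)^T — this equals column 2 of H (binary 010), so error is at position 2.
Correct: flip bit 2 of r = 0011100 to get c = 0111100.


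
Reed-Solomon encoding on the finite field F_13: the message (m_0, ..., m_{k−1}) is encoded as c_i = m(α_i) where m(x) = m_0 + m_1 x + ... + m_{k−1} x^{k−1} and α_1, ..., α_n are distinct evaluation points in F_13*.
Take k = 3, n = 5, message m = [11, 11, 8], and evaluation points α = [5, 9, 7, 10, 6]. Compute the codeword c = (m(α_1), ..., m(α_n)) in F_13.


c = [6, 4, 12, 11, 1]

Message polynomial: m(x) = 11 + 11·x + 8·x^2 (mod 13).
For each evaluation point α_i, compute m(α_i) mod 13:
  α_1 = 5: Horner steps 8 → 12 → 6, so m(5) = 6.
  α_2 = 9: Horner steps 8 → 5 → 4, so m(9) = 4.
  α_3 = 7: Horner steps 8 → 2 → 12, so m(7) = 12.
  α_4 = 10: Horner steps 8 → 0 → 11, so m(10) = 11.
  α_5 = 6: Horner steps 8 → 7 → 1, so m(6) = 1.
Codeword c = [6, 4, 12, 11, 1] ∈ F_13^5.


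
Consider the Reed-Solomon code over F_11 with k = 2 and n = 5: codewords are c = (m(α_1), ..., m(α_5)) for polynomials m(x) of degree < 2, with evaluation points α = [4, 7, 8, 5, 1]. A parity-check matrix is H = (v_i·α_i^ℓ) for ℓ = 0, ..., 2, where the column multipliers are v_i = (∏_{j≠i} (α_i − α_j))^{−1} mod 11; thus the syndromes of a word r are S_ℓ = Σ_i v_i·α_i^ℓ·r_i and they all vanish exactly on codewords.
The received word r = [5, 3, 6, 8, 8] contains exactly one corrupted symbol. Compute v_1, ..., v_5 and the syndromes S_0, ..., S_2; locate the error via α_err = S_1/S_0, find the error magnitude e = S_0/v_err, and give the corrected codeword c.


S = (5, 5, 5), error at position 5, error magnitude e = 1, c = [5, 3, 6, 8, 7].

Step 1: column multipliers v_i = (∏_{j≠i}(α_i − α_j))^{−1} mod 11.
  i = 1 (α = 4): (4−7)(4−8)(4−5)(4−1) = (−3)·(−4)·(−1)·3 = −36 ≡ 8, so v_1 = 8^{−1} = 7 (mod 11).
  i = 2 (α = 7): (7−4)(7−8)(7−5)(7−1) = 3·(−1)·2·6 = −36 ≡ 8, so v_2 = 8^{−1} = 7 (mod 11).
  i = 3 (α = 8): (8−4)(8−7)(8−5)(8−1) = 4·1·3·7 = 84 ≡ 7, so v_3 = 7^{−1} = 8 (mod 11).
  i = 4 (α = 5): (5−4)(5−7)(5−8)(5−1) = 1·(−2)·(−3)·4 = 24 ≡ 2, so v_4 = 2^{−1} = 6 (mod 11).
  i = 5 (α = 1): (1−4)(1−7)(1−8)(1−5) = (−3)·(−6)·(−7)·(−4) = 504 ≡ 9, so v_5 = 9^{−1} = 5 (mod 11).
  v = [7, 7, 8, 6, 5].
Step 2: syndromes of r = [5, 3, 6, 8, 8] (all sums mod 11).
  S_0 = Σ v_i r_i = 7·5 + 7·3 + 8·6 + 6·8 + 5·8 = 192 ≡ 5.
  S_1 = Σ v_i α_i r_i = 7·4·5 + 7·7·3 + 8·8·6 + 6·5·8 + 5·1·8 = 951 ≡ 5.
  α_i^2 mod 11 = [5, 5, 9, 3, 1].
  S_2 = Σ v_i α_i^2 r_i = 7·5·5 + 7·5·3 + 8·9·6 + 6·3·8 + 5·1·8 = 896 ≡ 5.
  S = (5, 5, 5) ≠ 0, so r is not a codeword (an error is present).
Step 3: locate the error. For a single error e at position i, S_ℓ = v_i·e·α_i^ℓ, so α_err = S_1/S_0.
  S_0^{−1} = 5^{−1} = 9 (mod 11), so α_err = 5·9 = 45 ≡ 1 = α_5. Error position i = 5.
  Consistency check: S_2/S_1 = 5·9 = 45 ≡ 1 = α_err ✓ (single-error assumption holds).
Step 4: error magnitude e = S_0/v_5 = S_0·∏_{j≠5}(α_5 − α_j) = 5·9 = 45 ≡ 1 (mod 11).
Step 5: correct position 5: c_5 = r_5 − e = 8 − 1 ≡ 7 (mod 11). Hence c = [5, 3, 6, 8, 7].
  Check: interpolating c through the α_i gives m(x) = 4 + 3·x (degree < 2) with m(α_i) = c_i for every i, so c is indeed a codeword.


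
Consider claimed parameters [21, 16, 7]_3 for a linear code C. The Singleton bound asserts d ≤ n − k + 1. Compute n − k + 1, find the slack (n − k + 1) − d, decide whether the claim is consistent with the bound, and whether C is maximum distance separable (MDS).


Singleton RHS = n − k + 1 = 6, slack = -1, bound violated (no such code; not MDS).

Singleton bound: d ≤ n − k + 1.
Here n = 21, k = 16, so n − k + 1 = 6.
Given d = 7, check d ≤ 6: NO.
Slack = (n − k + 1) − d = -1.
The slack is negative: d = 7 exceeds n − k + 1 = 6 by 1, so the Singleton bound is violated and no linear [21, 16, 7]_3 code can exist. In particular it is not MDS (MDS requires d = n − k + 1 exactly).
Description: the claimed parameters are [21, 16, 7]_3; such a code would be impossible (violates the Singleton bound).


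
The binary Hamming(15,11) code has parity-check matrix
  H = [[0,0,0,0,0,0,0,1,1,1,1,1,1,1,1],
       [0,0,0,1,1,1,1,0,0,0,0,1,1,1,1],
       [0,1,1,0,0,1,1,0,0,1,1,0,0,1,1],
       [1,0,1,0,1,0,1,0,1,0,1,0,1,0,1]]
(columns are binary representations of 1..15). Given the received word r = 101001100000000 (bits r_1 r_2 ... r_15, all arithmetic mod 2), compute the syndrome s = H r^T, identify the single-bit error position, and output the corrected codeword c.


s = (0, 0, 1, 1)^T, error position = 3, corrected codeword c = 100001100000000

Compute s = H r^T mod 2 one row at a time:
  s_1 = 0 + 0 + 0 + 0 + 0 + 0 + 0 + 0 = 0 ≡ 0 (mod 2).
  s_2 = 0 + 0 + 1 + 1 + 0 + 0 + 0 + 0 = 2 ≡ 0 (mod 2).
  s_3 = 0 + 1 + 1 + 1 + 0 + 0 + 0 + 0 = 3 ≡ 1 (mod 2).
  s_4 = 1 + 1 + 0 + 1 + 0 + 0 + 0 + 0 = 3 ≡ 1 (mod 2).
s = (0, 0, 1, 1)^T — this equals column 3 of H (binary 0011), so error is at position 3.
Correct: flip bit 3 of r = 101001100000000 to get c = 100001100000000.


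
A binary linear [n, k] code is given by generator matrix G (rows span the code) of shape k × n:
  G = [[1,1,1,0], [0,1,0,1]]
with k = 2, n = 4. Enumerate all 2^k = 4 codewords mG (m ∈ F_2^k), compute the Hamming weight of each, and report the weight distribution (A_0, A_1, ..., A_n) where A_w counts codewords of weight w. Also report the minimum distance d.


Weight distribution: A_0 = 1, A_2 = 1, A_3 = 2. Minimum distance d = 2.

Enumerate all 2^2 = 4 messages m ∈ F_2^2.
For each, compute codeword c = mG in F_2^4, then tally its weight.
  m = 00 → c = 0000, weight = 0.
  m = 10 → c = 1110, weight = 3.
  m = 01 → c = 0101, weight = 2.
  m = 11 → c = 1011, weight = 3.
Tally weights:
  weight 0: 1 codewords.
  weight 2: 1 codewords.
  weight 3: 2 codewords.
Minimum distance d = smallest w > 0 with A_w > 0 = 2.
Sanity: Σ A_w = 4 = 2^2 = 4 ✓.


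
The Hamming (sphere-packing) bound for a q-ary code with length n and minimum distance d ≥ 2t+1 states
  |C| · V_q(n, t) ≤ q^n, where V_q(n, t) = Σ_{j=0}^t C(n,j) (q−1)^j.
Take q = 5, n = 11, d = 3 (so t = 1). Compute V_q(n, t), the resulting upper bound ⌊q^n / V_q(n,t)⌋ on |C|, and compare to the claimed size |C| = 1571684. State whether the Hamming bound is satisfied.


V_q(n, t) = 45, q^n = 48828125, Hamming bound = 1085069, |C| = 1571684 > bound (violated).

Step 1: Compute V_q(n, t) = Σ_{j=0}^1 C(n, j) (q−1)^j.
  j = 0: C(11,0)·(4)^0 = 1·1 = 1.
  j = 1: C(11,1)·(4)^1 = 11·4 = 44.
  V_q(n, t) = 1 + 44 = 45.
Step 2: q^n = 5^11 = 48828125.
Step 3: Hamming bound ⌊q^n / V_q(n,t)⌋ = ⌊48828125/45⌋ = 1085069.
Step 4: Compare |C| = 1571684 to 1085069: violated.
The claimed |C| lies above the Hamming bound, so no 5-ary code of length 11 with d ≥ 3 can have 1571684 codewords.


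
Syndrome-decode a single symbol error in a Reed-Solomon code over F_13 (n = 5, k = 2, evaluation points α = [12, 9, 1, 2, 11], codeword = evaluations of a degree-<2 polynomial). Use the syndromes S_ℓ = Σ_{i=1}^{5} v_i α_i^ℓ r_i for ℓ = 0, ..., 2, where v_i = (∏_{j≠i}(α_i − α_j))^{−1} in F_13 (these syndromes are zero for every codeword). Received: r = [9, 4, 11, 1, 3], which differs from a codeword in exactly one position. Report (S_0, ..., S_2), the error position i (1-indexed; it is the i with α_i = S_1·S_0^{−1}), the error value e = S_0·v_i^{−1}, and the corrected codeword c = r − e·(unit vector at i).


S = (9, 9, 9), error at position 3, error magnitude e = 3, c = [9, 4, 8, 1, 3].

Step 1: column multipliers v_i = (∏_{j≠i}(α_i − α_j))^{−1} mod 13.
  i = 1 (α = 12): (12−9)(12−1)(12−2)(12−11) = 3·11·10·1 = 330 ≡ 5, so v_1 = 5^{−1} = 8 (mod 13).
  i = 2 (α = 9): (9−12)(9−1)(9−2)(9−11) = (−3)·8·7·(−2) = 336 ≡ 11, so v_2 = 11^{−1} = 6 (mod 13).
  i = 3 (α = 1): (1−12)(1−9)(1−2)(1−11) = (−11)·(−8)·(−1)·(−10) = 880 ≡ 9, so v_3 = 9^{−1} = 3 (mod 13).
  i = 4 (α = 2): (2−12)(2−9)(2−1)(2−11) = (−10)·(−7)·1·(−9) = −630 ≡ 7, so v_4 = 7^{−1} = 2 (mod 13).
  i = 5 (α = 11): (11−12)(11−9)(11−1)(11−2) = (−1)·2·10·9 = −180 ≡ 2, so v_5 = 2^{−1} = 7 (mod 13).
  v = [8, 6, 3, 2, 7].
Step 2: syndromes of r = [9, 4, 11, 1, 3] (all sums mod 13).
  S_0 = Σ v_i r_i = 8·9 + 6·4 + 3·11 + 2·1 + 7·3 = 152 ≡ 9.
  S_1 = Σ v_i α_i r_i = 8·12·9 + 6·9·4 + 3·1·11 + 2·2·1 + 7·11·3 = 1348 ≡ 9.
  α_i^2 mod 13 = [1, 3, 1, 4, 4].
  S_2 = Σ v_i α_i^2 r_i = 8·1·9 + 6·3·4 + 3·1·11 + 2·4·1 + 7·4·3 = 269 ≡ 9.
  S = (9, 9, 9) ≠ 0, so r is not a codeword (an error is present).
Step 3: locate the error. For a single error e at position i, S_ℓ = v_i·e·α_i^ℓ, so α_err = S_1/S_0.
  S_0^{−1} = 9^{−1} = 3 (mod 13), so α_err = 9·3 = 27 ≡ 1 = α_3. Error position i = 3.
  Consistency check: S_2/S_1 = 9·3 = 27 ≡ 1 = α_err ✓ (single-error assumption holds).
Step 4: error magnitude e = S_0/v_3 = S_0·∏_{j≠3}(α_3 − α_j) = 9·9 = 81 ≡ 3 (mod 13).
Step 5: correct position 3: c_3 = r_3 − e = 11 − 3 ≡ 8 (mod 13). Hence c = [9, 4, 8, 1, 3].
  Check: interpolating c through the α_i gives m(x) = 2 + 6·x (degree < 2) with m(α_i) = c_i for every i, so c is indeed a codeword.


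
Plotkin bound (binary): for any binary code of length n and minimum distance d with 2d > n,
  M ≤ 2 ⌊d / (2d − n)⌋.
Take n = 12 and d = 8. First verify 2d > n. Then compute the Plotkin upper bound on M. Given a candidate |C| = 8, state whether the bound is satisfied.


Plotkin bound M ≤ 4; given |C| = 8 > bound (violated).

Check applicability: 2d = 16, n = 12.
2d − n = 4 > 0, so Plotkin applies.
Compute d/(2d−n) = 8/4 ≈ 2.0000.
⌊d/(2d−n)⌋ = 2.
Plotkin bound: M ≤ 2·2 = 4.
Given |C| = 8, check: VIOLATED.
This |C| is above the Plotkin bound, so no binary code with n = 12, d = 8 and 8 codewords exists.


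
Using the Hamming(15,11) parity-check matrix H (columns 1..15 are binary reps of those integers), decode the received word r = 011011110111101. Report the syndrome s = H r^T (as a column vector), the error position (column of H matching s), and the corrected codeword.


s = (0, 0, 1, 0)^T, error position = 2, corrected codeword c = 001011110111101

Compute s = H r^T mod 2 one row at a time:
  s_1 = 1 + 0 + 1 + 1 + 1 + 1 + 0 + 1 = 6 ≡ 0 (mod 2).
  s_2 = 0 + 1 + 1 + 1 + 1 + 1 + 0 + 1 = 6 ≡ 0 (mod 2).
  s_3 = 1 + 1 + 1 + 1 + 1 + 1 + 0 + 1 = 7 ≡ 1 (mod 2).
  s_4 = 0 + 1 + 1 + 1 + 0 + 1 + 1 + 1 = 6 ≡ 0 (mod 2).
s = (0, 0, 1, 0)^T — this equals column 2 of H (binary 0010), so error is at position 2.
Correct: flip bit 2 of r = 011011110111101 to get c = 001011110111101.


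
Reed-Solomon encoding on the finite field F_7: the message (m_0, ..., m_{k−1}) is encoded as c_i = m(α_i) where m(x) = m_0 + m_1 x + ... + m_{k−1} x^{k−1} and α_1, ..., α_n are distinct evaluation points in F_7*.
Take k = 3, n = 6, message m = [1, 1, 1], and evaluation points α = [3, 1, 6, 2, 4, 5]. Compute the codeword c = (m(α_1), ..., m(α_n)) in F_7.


c = [6, 3, 1, 0, 0, 3]

Message polynomial: m(x) = 1 + 1·x + 1·x^2 (mod 7).
For each evaluation point α_i, compute m(α_i) mod 7:
  α_1 = 3: Horner steps 1 → 4 → 6, so m(3) = 6.
  α_2 = 1: Horner steps 1 → 2 → 3, so m(1) = 3.
  α_3 = 6: Horner steps 1 → 0 → 1, so m(6) = 1.
  α_4 = 2: Horner steps 1 → 3 → 0, so m(2) = 0.
  α_5 = 4: Horner steps 1 → 5 → 0, so m(4) = 0.
  α_6 = 5: Horner steps 1 → 6 → 3, so m(5) = 3.
Codeword c = [6, 3, 1, 0, 0, 3] ∈ F_7^6.


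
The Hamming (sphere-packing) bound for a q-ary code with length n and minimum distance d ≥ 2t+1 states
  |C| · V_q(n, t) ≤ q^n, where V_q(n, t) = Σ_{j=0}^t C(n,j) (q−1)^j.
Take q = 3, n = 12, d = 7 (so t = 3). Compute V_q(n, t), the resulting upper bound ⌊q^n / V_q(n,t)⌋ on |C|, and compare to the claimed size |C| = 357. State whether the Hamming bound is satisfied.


V_q(n, t) = 2049, q^n = 531441, Hamming bound = 259, |C| = 357 > bound (violated).

Step 1: Compute V_q(n, t) = Σ_{j=0}^3 C(n, j) (q−1)^j.
  j = 0: C(12,0)·(2)^0 = 1·1 = 1.
  j = 1: C(12,1)·(2)^1 = 12·2 = 24.
  j = 2: C(12,2)·(2)^2 = 66·4 = 264.
  j = 3: C(12,3)·(2)^3 = 220·8 = 1760.
  V_q(n, t) = 1 + 24 + 264 + 1760 = 2049.
Step 2: q^n = 3^12 = 531441.
Step 3: Hamming bound ⌊q^n / V_q(n,t)⌋ = ⌊531441/2049⌋ = 259.
Step 4: Compare |C| = 357 to 259: violated.
The claimed |C| lies above the Hamming bound, so no 3-ary code of length 12 with d ≥ 7 can have 357 codewords.


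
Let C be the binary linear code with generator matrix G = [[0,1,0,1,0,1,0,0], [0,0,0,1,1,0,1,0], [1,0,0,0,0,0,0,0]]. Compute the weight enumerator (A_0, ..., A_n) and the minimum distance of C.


Weight distribution: A_0 = 1, A_1 = 1, A_3 = 2, A_4 = 3, A_5 = 1. Minimum distance d = 1.

Enumerate all 2^3 = 8 messages m ∈ F_2^3.
For each, compute codeword c = mG in F_2^8, then tally its weight.
  m = 000 → c = 00000000, weight = 0.
  m = 100 → c = 01010100, weight = 3.
  m = 010 → c = 00011010, weight = 3.
  m = 110 → c = 01001110, weight = 4.
  m = 001 → c = 10000000, weight = 1.
  m = 101 → c = 11010100, weight = 4.
  m = 011 → c = 10011010, weight = 4.
  m = 111 → c = 11001110, weight = 5.
Tally weights:
  weight 0: 1 codewords.
  weight 1: 1 codewords.
  weight 3: 2 codewords.
  weight 4: 3 codewords.
  weight 5: 1 codewords.
Minimum distance d = smallest w > 0 with A_w > 0 = 1.
Sanity: Σ A_w = 8 = 2^3 = 8 ✓.


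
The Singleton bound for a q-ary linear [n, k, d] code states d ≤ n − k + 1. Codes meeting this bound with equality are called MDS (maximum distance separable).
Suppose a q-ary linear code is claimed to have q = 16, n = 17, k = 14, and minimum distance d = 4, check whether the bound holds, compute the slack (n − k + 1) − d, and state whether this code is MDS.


Singleton RHS = n − k + 1 = 4, slack = 0, bound satisfied, MDS.

Singleton bound: d ≤ n − k + 1.
Here n = 17, k = 14, so n − k + 1 = 4.
Given d = 4, check d ≤ 4: YES.
Slack = (n − k + 1) − d = 0.
The code is MDS (slack = 0).
Description: the claimed parameters are [17, 14, 4]_16; such a code would be MDS (meets Singleton bound).


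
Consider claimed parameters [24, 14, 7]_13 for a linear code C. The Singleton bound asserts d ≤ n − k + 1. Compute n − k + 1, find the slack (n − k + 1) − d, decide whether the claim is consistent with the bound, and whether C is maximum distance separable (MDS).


Singleton RHS = n − k + 1 = 11, slack = 4, bound satisfied, not MDS.

Singleton bound: d ≤ n − k + 1.
Here n = 24, k = 14, so n − k + 1 = 11.
Given d = 7, check d ≤ 11: YES.
Slack = (n − k + 1) − d = 4.
The code is NOT MDS (slack = 4 > 0).
Description: the claimed parameters are [24, 14, 7]_13; such a code would be non-MDS.


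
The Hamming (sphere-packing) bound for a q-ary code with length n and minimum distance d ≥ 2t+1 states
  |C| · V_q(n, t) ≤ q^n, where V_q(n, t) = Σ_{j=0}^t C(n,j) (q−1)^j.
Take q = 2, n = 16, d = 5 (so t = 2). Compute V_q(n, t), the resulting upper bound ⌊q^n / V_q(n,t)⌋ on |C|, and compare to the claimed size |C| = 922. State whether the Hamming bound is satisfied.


V_q(n, t) = 137, q^n = 65536, Hamming bound = 478, |C| = 922 > bound (violated).

Step 1: Compute V_q(n, t) = Σ_{j=0}^2 C(n, j) (q−1)^j.
  j = 0: C(16,0)·(1)^0 = 1·1 = 1.
  j = 1: C(16,1)·(1)^1 = 16·1 = 16.
  j = 2: C(16,2)·(1)^2 = 120·1 = 120.
  V_q(n, t) = 1 + 16 + 120 = 137.
Step 2: q^n = 2^16 = 65536.
Step 3: Hamming bound ⌊q^n / V_q(n,t)⌋ = ⌊65536/137⌋ = 478.
Step 4: Compare |C| = 922 to 478: violated.
The claimed |C| lies above the Hamming bound, so no 2-ary code of length 16 with d ≥ 5 can have 922 codewords.


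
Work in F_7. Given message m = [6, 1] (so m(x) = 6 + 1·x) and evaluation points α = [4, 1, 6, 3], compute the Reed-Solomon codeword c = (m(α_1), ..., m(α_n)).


c = [3, 0, 5, 2]

Message polynomial: m(x) = 6 + 1·x (mod 7).
For each evaluation point α_i, compute m(α_i) mod 7:
  α_1 = 4: Horner steps 1 → 3, so m(4) = 3.
  α_2 = 1: Horner steps 1 → 0, so m(1) = 0.
  α_3 = 6: Horner steps 1 → 5, so m(6) = 5.
  α_4 = 3: Horner steps 1 → 2, so m(3) = 2.
Codeword c = [3, 0, 5, 2] ∈ F_7^4.


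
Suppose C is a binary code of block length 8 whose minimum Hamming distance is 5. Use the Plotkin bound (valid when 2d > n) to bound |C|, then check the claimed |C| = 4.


Plotkin bound M ≤ 4; given |C| = 4 ≤ bound (satisfied).

Check applicability: 2d = 10, n = 8.
2d − n = 2 > 0, so Plotkin applies.
Compute d/(2d−n) = 5/2 ≈ 2.5000.
⌊d/(2d−n)⌋ = 2.
Plotkin bound: M ≤ 2·2 = 4.
Given |C| = 4, check: satisfied.
This |C| is at the Plotkin bound.


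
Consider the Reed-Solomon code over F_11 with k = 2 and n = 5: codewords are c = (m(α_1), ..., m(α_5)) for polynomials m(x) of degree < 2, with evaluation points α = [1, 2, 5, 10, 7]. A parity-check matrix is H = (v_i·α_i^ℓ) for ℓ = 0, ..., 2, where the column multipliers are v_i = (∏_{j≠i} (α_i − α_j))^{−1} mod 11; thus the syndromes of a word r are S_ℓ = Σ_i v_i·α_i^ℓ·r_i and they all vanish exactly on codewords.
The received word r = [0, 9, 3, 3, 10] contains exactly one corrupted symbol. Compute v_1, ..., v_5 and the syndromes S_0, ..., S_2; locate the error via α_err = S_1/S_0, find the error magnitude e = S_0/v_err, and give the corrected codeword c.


S = (5, 6, 5), error at position 4, error magnitude e = 10, c = [0, 9, 3, 4, 10].

Step 1: column multipliers v_i = (∏_{j≠i}(α_i − α_j))^{−1} mod 11.
  i = 1 (α = 1): (1−2)(1−5)(1−10)(1−7) = (−1)·(−4)·(−9)·(−6) = 216 ≡ 7, so v_1 = 7^{−1} = 8 (mod 11).
  i = 2 (α = 2): (2−1)(2−5)(2−10)(2−7) = 1·(−3)·(−8)·(−5) = −120 ≡ 1, so v_2 = 1^{−1} = 1 (mod 11).
  i = 3 (α = 5): (5−1)(5−2)(5−10)(5−7) = 4·3·(−5)·(−2) = 120 ≡ 10, so v_3 = 10^{−1} = 10 (mod 11).
  i = 4 (α = 10): (10−1)(10−2)(10−5)(10−7) = 9·8·5·3 = 1080 ≡ 2, so v_4 = 2^{−1} = 6 (mod 11).
  i = 5 (α = 7): (7−1)(7−2)(7−5)(7−10) = 6·5·2·(−3) = −180 ≡ 7, so v_5 = 7^{−1} = 8 (mod 11).
  v = [8, 1, 10, 6, 8].
Step 2: syndromes of r = [0, 9, 3, 3, 10] (all sums mod 11).
  S_0 = Σ v_i r_i = 8·0 + 1·9 + 10·3 + 6·3 + 8·10 = 137 ≡ 5.
  S_1 = Σ v_i α_i r_i = 8·1·0 + 1·2·9 + 10·5·3 + 6·10·3 + 8·7·10 = 908 ≡ 6.
  α_i^2 mod 11 = [1, 4, 3, 1, 5].
  S_2 = Σ v_i α_i^2 r_i = 8·1·0 + 1·4·9 + 10·3·3 + 6·1·3 + 8·5·10 = 544 ≡ 5.
  S = (5, 6, 5) ≠ 0, so r is not a codeword (an error is present).
Step 3: locate the error. For a single error e at position i, S_ℓ = v_i·e·α_i^ℓ, so α_err = S_1/S_0.
  S_0^{−1} = 5^{−1} = 9 (mod 11), so α_err = 6·9 = 54 ≡ 10 = α_4. Error position i = 4.
  Consistency check: S_2/S_1 = 5·2 = 10 ≡ 10 = α_err ✓ (single-error assumption holds).
Step 4: error magnitude e = S_0/v_4 = S_0·∏_{j≠4}(α_4 − α_j) = 5·2 = 10 ≡ 10 (mod 11).
Step 5: correct position 4: c_4 = r_4 − e = 3 − 10 ≡ 4 (mod 11). Hence c = [0, 9, 3, 4, 10].
  Check: interpolating c through the α_i gives m(x) = 2 + 9·x (degree < 2) with m(α_i) = c_i for every i, so c is indeed a codeword.


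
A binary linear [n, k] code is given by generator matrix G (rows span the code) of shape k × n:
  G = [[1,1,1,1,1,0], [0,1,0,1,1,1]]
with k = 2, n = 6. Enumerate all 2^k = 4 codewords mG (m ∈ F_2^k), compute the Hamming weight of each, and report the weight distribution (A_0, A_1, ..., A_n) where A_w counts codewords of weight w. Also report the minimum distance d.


Weight distribution: A_0 = 1, A_3 = 1, A_4 = 1, A_5 = 1. Minimum distance d = 3.

Enumerate all 2^2 = 4 messages m ∈ F_2^2.
For each, compute codeword c = mG in F_2^6, then tally its weight.
  m = 00 → c = 000000, weight = 0.
  m = 10 → c = 111110, weight = 5.
  m = 01 → c = 010111, weight = 4.
  m = 11 → c = 101001, weight = 3.
Tally weights:
  weight 0: 1 codewords.
  weight 3: 1 codewords.
  weight 4: 1 codewords.
  weight 5: 1 codewords.
Minimum distance d = smallest w > 0 with A_w > 0 = 3.
Sanity: Σ A_w = 4 = 2^2 = 4 ✓.
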